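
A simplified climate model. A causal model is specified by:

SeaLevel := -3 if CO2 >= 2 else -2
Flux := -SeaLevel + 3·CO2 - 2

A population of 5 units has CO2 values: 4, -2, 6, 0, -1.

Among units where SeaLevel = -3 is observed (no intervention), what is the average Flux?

16

Conditioning on SeaLevel=-3 selects the 2 unit(s) with CO2 ∈ {4, 6}. Their Flux values: 13, 19. Mean = 16.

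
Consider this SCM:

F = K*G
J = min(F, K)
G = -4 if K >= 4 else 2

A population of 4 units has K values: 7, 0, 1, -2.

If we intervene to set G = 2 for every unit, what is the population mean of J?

1

Under do(G=2), G's equation is replaced by G=2 for every unit. Per-unit J: 7, 0, 1, -4. Mean = 1.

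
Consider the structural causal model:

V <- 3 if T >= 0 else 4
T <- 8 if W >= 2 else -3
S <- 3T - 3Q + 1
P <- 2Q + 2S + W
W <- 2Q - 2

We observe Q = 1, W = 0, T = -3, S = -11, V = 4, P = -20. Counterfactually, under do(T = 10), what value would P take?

58

The intervention breaks the incoming arrows to T: T <- 8 if W >= 2 else -3 no longer applies, and T = 10.
W = 2Q - 2  [with Q=1]  = 0
S = 3T - 3Q + 1  [with T=10, Q=1]  = 28
P = 2Q + 2S + W  [with Q=1, S=28, W=0]  = 58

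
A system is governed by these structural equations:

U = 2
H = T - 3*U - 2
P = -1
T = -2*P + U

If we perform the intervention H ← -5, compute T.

4

Under do(H=-5), the mechanism H = T - 3*U - 2 is discarded; H is fixed at -5.
Since T is not a descendant of the intervened variable, it is unaffected.
T = -2*P + U  [with P=-1, U=2]  = 4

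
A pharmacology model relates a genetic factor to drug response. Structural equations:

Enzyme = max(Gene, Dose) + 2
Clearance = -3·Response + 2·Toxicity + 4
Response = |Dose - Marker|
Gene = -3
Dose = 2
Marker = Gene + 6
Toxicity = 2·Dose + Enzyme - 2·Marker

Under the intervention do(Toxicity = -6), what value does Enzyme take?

do(Toxicity=-6) replaces the equation Toxicity = 2·Dose + Enzyme - 2·Marker with the constant Toxicity = -6.
Enzyme is not downstream of the intervention, so its value is determined by the original equations.
Enzyme = max(Gene, Dose) + 2  [with Gene=-3, Dose=2]  = 4

4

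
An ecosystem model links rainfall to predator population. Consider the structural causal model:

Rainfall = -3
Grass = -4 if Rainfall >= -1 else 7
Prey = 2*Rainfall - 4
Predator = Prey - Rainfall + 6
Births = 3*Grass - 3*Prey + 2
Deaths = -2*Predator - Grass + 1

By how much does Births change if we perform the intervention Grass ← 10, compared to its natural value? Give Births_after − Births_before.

9

do(Grass=10) replaces the equation Grass = -4 if Rainfall >= -1 else 7 with the constant Grass = 10.
Prey = 2*Rainfall - 4  [with Rainfall=-3]  = -10
Births = 3*Grass - 3*Prey + 2  [with Grass=10, Prey=-10]  = 62
Without intervention: Grass = -4 if Rainfall >= -1 else 7  [with Rainfall=-3]  = 7; Prey = 2*Rainfall - 4  [with Rainfall=-3]  = -10; Births = 3*Grass - 3*Prey + 2  [with Grass=7, Prey=-10]  = 53.
Change = 62 − 53 = 9.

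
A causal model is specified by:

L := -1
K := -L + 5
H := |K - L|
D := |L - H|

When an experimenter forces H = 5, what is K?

6

Under do(H=5), the mechanism H := |K - L| is discarded; H is fixed at 5.
Since K is not a descendant of the intervened variable, it is unaffected.
K = -L + 5  [with L=-1]  = 6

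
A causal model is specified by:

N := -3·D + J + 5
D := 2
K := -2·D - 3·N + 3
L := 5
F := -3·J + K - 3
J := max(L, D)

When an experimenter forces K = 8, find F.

-10

The intervention breaks the incoming arrows to K: K := -2·D - 3·N + 3 no longer applies, and K = 8.
J = max(L, D)  [with L=5, D=2]  = 5
F = -3·J + K - 3  [with J=5, K=8]  = -10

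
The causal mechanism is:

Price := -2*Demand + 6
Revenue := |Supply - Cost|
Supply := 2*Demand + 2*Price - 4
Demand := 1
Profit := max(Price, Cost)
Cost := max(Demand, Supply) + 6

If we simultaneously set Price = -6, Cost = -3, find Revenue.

Setting Price = -6, Cost = -3 by intervention discards those variables' equations.
Supply = 2*Demand + 2*Price - 4  [with Demand=1, Price=-6]  = -14
Revenue = |Supply - Cost|  [with Supply=-14, Cost=-3]  = 11

11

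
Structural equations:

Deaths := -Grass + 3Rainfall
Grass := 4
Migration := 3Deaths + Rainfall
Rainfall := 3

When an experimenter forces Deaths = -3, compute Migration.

The intervention breaks the incoming arrows to Deaths: Deaths := -Grass + 3Rainfall no longer applies, and Deaths = -3.
Migration = 3Deaths + Rainfall  [with Deaths=-3, Rainfall=3]  = -6

-6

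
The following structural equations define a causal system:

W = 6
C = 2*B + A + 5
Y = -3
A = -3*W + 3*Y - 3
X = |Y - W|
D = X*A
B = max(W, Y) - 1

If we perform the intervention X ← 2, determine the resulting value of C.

-15

The intervention breaks the incoming arrows to X: X = |Y - W| no longer applies, and X = 2.
C is not downstream of the intervention, so its value is determined by the original equations.
A = -3*W + 3*Y - 3  [with W=6, Y=-3]  = -30
B = max(W, Y) - 1  [with W=6, Y=-3]  = 5
C = 2*B + A + 5  [with B=5, A=-30]  = -15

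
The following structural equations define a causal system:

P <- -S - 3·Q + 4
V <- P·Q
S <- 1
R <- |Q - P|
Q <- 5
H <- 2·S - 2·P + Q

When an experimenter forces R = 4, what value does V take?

do(R=4) replaces the equation R <- |Q - P| with the constant R = 4.
No directed path runs from R to V, so V keeps its natural value.
P = -S - 3·Q + 4  [with S=1, Q=5]  = -12
V = P·Q  [with P=-12, Q=5]  = -60

-60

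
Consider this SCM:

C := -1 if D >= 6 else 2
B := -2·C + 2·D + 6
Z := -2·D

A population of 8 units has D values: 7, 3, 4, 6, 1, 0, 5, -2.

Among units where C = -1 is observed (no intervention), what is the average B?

Conditioning on C=-1 selects the 2 unit(s) with D ∈ {7, 6}. Their B values: 22, 20. Mean = 21.

21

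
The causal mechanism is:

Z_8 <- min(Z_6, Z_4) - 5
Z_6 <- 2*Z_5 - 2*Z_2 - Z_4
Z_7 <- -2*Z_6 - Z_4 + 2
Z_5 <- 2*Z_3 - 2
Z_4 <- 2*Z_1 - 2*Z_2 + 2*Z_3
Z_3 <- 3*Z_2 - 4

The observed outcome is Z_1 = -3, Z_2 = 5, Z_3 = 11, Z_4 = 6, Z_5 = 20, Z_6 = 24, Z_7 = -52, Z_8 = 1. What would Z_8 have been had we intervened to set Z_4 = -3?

do(Z_4=-3) replaces the equation Z_4 <- 2*Z_1 - 2*Z_2 + 2*Z_3 with the constant Z_4 = -3.
Z_3 = 3*Z_2 - 4  [with Z_2=5]  = 11
Z_5 = 2*Z_3 - 2  [with Z_3=11]  = 20
Z_6 = 2*Z_5 - 2*Z_2 - Z_4  [with Z_5=20, Z_2=5, Z_4=-3]  = 33
Z_8 = min(Z_6, Z_4) - 5  [with Z_6=33, Z_4=-3]  = -8

-8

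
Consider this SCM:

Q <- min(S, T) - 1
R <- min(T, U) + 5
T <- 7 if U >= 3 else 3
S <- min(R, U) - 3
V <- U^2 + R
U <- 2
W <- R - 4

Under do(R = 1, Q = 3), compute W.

-3

Under do(R = 1, Q = 3), each intervened variable's structural equation is replaced by its fixed value.
W = R - 4  [with R=1]  = -3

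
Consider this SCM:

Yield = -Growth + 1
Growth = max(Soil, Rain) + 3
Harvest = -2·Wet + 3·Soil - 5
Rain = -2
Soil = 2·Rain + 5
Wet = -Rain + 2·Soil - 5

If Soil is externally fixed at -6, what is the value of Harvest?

7

Under do(Soil=-6), the mechanism Soil = 2·Rain + 5 is discarded; Soil is fixed at -6.
Wet = -Rain + 2·Soil - 5  [with Rain=-2, Soil=-6]  = -15
Harvest = -2·Wet + 3·Soil - 5  [with Wet=-15, Soil=-6]  = 7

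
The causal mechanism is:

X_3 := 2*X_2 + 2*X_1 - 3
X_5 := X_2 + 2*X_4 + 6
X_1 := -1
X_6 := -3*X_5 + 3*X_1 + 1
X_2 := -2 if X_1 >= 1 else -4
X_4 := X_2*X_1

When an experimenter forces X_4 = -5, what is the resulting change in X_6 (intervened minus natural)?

Under do(X_4=-5), the mechanism X_4 := X_2*X_1 is discarded; X_4 is fixed at -5.
X_2 = -2 if X_1 >= 1 else -4  [with X_1=-1]  = -4
X_5 = X_2 + 2*X_4 + 6  [with X_2=-4, X_4=-5]  = -8
X_6 = -3*X_5 + 3*X_1 + 1  [with X_5=-8, X_1=-1]  = 22
Without intervention: X_2 = -2 if X_1 >= 1 else -4  [with X_1=-1]  = -4; X_4 = X_2*X_1  [with X_2=-4, X_1=-1]  = 4; X_5 = X_2 + 2*X_4 + 6  [with X_2=-4, X_4=4]  = 10; X_6 = -3*X_5 + 3*X_1 + 1  [with X_5=10, X_1=-1]  = -32.
Change = 22 − (-32) = 54.

54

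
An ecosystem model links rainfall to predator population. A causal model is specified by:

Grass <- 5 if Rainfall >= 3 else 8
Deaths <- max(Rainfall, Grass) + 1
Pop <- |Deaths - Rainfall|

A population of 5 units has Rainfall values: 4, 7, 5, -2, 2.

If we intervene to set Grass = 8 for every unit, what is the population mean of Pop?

5.8

do(Grass=8) breaks Grass's dependence on Rainfall. With Grass=8 fixed, Pop across the units is 5, 2, 4, 11, 7, mean 5.8.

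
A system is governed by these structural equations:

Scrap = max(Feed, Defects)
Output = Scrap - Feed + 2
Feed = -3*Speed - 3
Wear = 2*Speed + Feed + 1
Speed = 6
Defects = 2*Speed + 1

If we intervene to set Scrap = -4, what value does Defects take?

The intervention breaks the incoming arrows to Scrap: Scrap = max(Feed, Defects) no longer applies, and Scrap = -4.
Since Defects is not a descendant of the intervened variable, it is unaffected.
Defects = 2*Speed + 1  [with Speed=6]  = 13

13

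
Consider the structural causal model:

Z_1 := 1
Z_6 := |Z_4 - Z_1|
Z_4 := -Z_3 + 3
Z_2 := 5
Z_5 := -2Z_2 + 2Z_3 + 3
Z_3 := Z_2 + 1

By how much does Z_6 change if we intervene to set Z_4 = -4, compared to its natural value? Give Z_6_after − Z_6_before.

1

Under do(Z_4=-4), the mechanism Z_4 := -Z_3 + 3 is discarded; Z_4 is fixed at -4.
Z_6 = |Z_4 - Z_1|  [with Z_4=-4, Z_1=1]  = 5
Without intervention: Z_3 = Z_2 + 1  [with Z_2=5]  = 6; Z_4 = -Z_3 + 3  [with Z_3=6]  = -3; Z_6 = |Z_4 - Z_1|  [with Z_4=-3, Z_1=1]  = 4.
Change = 5 − 4 = 1.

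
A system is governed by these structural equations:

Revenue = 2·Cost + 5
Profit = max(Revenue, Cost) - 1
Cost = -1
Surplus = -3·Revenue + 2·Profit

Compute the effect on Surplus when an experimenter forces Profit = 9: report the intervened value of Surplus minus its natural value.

The intervention breaks the incoming arrows to Profit: Profit = max(Revenue, Cost) - 1 no longer applies, and Profit = 9.
Revenue = 2·Cost + 5  [with Cost=-1]  = 3
Surplus = -3·Revenue + 2·Profit  [with Revenue=3, Profit=9]  = 9
Without intervention: Revenue = 2·Cost + 5  [with Cost=-1]  = 3; Profit = max(Revenue, Cost) - 1  [with Revenue=3, Cost=-1]  = 2; Surplus = -3·Revenue + 2·Profit  [with Revenue=3, Profit=2]  = -5.
Change = 9 − (-5) = 14.

14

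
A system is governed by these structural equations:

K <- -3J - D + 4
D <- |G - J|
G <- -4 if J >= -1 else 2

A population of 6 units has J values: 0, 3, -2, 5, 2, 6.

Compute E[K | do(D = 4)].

Every unit gets D=4 under the intervention. K values become 0, -9, 6, -15, -6, -18; E[K|do(D=4)] = -7.

-7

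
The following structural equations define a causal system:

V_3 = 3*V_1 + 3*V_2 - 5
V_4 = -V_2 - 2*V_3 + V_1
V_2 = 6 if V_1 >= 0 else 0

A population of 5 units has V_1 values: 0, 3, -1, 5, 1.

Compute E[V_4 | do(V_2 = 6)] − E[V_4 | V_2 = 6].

The intervention sets V_2=6 in all 5 units regardless of V_1. Recomputing V_4 per unit gives -32, -47, -27, -57, -37; average -40.
E[V_4|V_2=6] averages over only the 4 units with V_2=6 (V_1 = 0, 3, 5, 1): V_4 = -32, -47, -57, -37, mean -43.25.
Difference = -40 − (-43.25) = 3.25.

3.25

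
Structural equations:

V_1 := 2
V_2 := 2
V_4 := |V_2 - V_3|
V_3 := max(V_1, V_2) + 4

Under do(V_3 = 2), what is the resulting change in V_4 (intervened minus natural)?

-4

The intervention breaks the incoming arrows to V_3: V_3 := max(V_1, V_2) + 4 no longer applies, and V_3 = 2.
V_4 = |V_2 - V_3|  [with V_2=2, V_3=2]  = 0
Without intervention: V_3 = max(V_1, V_2) + 4  [with V_1=2, V_2=2]  = 6; V_4 = |V_2 - V_3|  [with V_2=2, V_3=6]  = 4.
Change = 0 − 4 = -4.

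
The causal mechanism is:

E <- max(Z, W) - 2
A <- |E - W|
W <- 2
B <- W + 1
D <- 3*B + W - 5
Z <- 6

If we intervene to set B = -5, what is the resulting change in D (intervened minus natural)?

-24

do(B=-5) replaces the equation B <- W + 1 with the constant B = -5.
D = 3*B + W - 5  [with B=-5, W=2]  = -18
Without intervention: B = W + 1  [with W=2]  = 3; D = 3*B + W - 5  [with B=3, W=2]  = 6.
Change = -18 − 6 = -24.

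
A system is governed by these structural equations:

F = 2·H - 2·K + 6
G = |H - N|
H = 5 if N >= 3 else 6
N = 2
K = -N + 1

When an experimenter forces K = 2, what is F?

14

The intervention breaks the incoming arrows to K: K = -N + 1 no longer applies, and K = 2.
H = 5 if N >= 3 else 6  [with N=2]  = 6
F = 2·H - 2·K + 6  [with H=6, K=2]  = 14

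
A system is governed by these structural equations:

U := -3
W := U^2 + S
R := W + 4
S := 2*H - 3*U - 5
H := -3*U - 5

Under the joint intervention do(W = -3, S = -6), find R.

The joint intervention fixes W = -3, S = -6, removing each variable's own equation.
R = W + 4  [with W=-3]  = 1

1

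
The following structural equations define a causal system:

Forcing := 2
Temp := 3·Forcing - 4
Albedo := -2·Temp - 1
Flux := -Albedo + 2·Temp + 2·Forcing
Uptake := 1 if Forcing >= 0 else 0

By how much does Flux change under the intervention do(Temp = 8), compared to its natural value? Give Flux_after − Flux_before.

Under do(Temp=8), the mechanism Temp := 3·Forcing - 4 is discarded; Temp is fixed at 8.
Albedo = -2·Temp - 1  [with Temp=8]  = -17
Flux = -Albedo + 2·Temp + 2·Forcing  [with Albedo=-17, Temp=8, Forcing=2]  = 37
Without intervention: Temp = 3·Forcing - 4  [with Forcing=2]  = 2; Albedo = -2·Temp - 1  [with Temp=2]  = -5; Flux = -Albedo + 2·Temp + 2·Forcing  [with Albedo=-5, Temp=2, Forcing=2]  = 13.
Change = 37 − 13 = 24.

24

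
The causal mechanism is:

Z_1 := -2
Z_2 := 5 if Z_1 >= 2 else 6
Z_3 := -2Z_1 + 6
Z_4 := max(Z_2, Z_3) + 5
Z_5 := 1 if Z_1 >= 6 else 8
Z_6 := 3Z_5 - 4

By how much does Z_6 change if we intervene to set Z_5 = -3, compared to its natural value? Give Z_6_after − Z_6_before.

-33

The intervention breaks the incoming arrows to Z_5: Z_5 := 1 if Z_1 >= 6 else 8 no longer applies, and Z_5 = -3.
Z_6 = 3Z_5 - 4  [with Z_5=-3]  = -13
Without intervention: Z_5 = 1 if Z_1 >= 6 else 8  [with Z_1=-2]  = 8; Z_6 = 3Z_5 - 4  [with Z_5=8]  = 20.
Change = -13 − 20 = -33.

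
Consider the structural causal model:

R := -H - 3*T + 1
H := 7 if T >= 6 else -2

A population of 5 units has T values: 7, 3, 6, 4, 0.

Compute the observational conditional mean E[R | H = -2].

-4

Observing H=-2 restricts to units where H's equation naturally yields -2: T ∈ {3, 4, 0}. In that subpopulation R = -6, -9, 3, mean -4.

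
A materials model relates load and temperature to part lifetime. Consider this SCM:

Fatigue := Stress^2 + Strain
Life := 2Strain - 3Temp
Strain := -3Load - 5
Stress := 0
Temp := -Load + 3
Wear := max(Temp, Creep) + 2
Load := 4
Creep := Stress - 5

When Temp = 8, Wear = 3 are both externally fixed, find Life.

Under do(Temp = 8, Wear = 3), each intervened variable's structural equation is replaced by its fixed value.
Strain = -3Load - 5  [with Load=4]  = -17
Life = 2Strain - 3Temp  [with Strain=-17, Temp=8]  = -58

-58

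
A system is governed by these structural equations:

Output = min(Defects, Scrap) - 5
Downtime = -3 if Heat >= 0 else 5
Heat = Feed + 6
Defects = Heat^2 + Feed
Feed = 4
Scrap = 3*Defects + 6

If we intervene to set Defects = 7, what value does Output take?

do(Defects=7) replaces the equation Defects = Heat^2 + Feed with the constant Defects = 7.
Scrap = 3*Defects + 6  [with Defects=7]  = 27
Output = min(Defects, Scrap) - 5  [with Defects=7, Scrap=27]  = 2

2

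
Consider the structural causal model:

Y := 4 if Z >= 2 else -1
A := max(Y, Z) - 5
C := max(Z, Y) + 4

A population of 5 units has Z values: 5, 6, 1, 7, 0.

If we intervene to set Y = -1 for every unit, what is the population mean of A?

-1.2

do(Y=-1) breaks Y's dependence on Z. With Y=-1 fixed, A across the units is 0, 1, -4, 2, -5, mean -1.2.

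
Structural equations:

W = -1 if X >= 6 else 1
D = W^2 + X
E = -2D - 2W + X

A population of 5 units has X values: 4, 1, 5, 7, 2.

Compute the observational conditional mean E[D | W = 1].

4

E[D|W=1] averages over only the 4 units with W=1 (X = 4, 1, 5, 2): D = 5, 2, 6, 3, mean 4.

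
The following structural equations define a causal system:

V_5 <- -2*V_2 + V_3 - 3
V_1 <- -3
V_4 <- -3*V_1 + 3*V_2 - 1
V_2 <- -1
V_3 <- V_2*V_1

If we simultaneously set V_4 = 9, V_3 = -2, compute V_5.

The joint intervention fixes V_4 = 9, V_3 = -2, removing each variable's own equation.
V_5 = -2*V_2 + V_3 - 3  [with V_2=-1, V_3=-2]  = -3

-3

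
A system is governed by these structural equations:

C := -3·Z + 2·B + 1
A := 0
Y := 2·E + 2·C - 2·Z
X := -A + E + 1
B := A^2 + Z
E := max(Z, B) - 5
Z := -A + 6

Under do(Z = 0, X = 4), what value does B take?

The joint intervention fixes Z = 0, X = 4, removing each variable's own equation.
B = A^2 + Z  [with A=0, Z=0]  = 0

0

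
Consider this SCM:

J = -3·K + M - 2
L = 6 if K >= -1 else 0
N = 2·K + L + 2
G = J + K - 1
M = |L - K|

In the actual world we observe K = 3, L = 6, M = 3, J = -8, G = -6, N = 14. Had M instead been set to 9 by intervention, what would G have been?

0

do(M=9) replaces the equation M = |L - K| with the constant M = 9.
J = -3·K + M - 2  [with K=3, M=9]  = -2
G = J + K - 1  [with J=-2, K=3]  = 0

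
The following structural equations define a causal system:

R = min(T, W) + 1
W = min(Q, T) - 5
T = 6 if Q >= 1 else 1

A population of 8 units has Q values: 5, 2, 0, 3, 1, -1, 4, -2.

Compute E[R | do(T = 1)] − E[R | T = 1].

Under do(T=1), T's equation is replaced by T=1 for every unit. Per-unit R: -3, -3, -4, -3, -3, -5, -3, -6. Mean = -3.75.
Observing T=1 restricts to units where T's equation naturally yields 1: Q ∈ {0, -1, -2}. In that subpopulation R = -4, -5, -6, mean -5.
Difference = -3.75 − (-5) = 1.25.

1.25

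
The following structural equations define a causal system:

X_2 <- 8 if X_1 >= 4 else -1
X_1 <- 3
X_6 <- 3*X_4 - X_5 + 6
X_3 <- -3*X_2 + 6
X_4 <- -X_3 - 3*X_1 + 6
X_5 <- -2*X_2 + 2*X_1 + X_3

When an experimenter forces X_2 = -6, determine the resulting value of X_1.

3

Under do(X_2=-6), the mechanism X_2 <- 8 if X_1 >= 4 else -1 is discarded; X_2 is fixed at -6.
X_1 is not downstream of the intervention, so its value is determined by the original equations.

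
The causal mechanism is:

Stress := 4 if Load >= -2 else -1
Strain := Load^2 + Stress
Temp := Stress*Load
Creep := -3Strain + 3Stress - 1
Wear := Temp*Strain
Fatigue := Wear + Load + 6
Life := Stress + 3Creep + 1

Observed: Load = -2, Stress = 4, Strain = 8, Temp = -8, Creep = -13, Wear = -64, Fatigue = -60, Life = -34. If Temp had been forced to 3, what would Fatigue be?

28

The intervention breaks the incoming arrows to Temp: Temp := Stress*Load no longer applies, and Temp = 3.
Stress = 4 if Load >= -2 else -1  [with Load=-2]  = 4
Strain = Load^2 + Stress  [with Load=-2, Stress=4]  = 8
Wear = Temp*Strain  [with Temp=3, Strain=8]  = 24
Fatigue = Wear + Load + 6  [with Wear=24, Load=-2]  = 28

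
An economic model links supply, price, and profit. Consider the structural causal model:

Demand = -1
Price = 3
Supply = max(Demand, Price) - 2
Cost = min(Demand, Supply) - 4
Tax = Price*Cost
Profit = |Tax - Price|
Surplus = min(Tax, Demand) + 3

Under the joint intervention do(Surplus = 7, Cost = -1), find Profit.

Setting Surplus = 7, Cost = -1 by intervention discards those variables' equations.
Tax = Price*Cost  [with Price=3, Cost=-1]  = -3
Profit = |Tax - Price|  [with Tax=-3, Price=3]  = 6

6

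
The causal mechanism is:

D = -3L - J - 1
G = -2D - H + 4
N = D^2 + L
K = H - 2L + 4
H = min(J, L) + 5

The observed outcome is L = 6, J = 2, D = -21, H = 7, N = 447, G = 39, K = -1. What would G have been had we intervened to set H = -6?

52

Under do(H=-6), the mechanism H = min(J, L) + 5 is discarded; H is fixed at -6.
D = -3L - J - 1  [with L=6, J=2]  = -21
G = -2D - H + 4  [with D=-21, H=-6]  = 52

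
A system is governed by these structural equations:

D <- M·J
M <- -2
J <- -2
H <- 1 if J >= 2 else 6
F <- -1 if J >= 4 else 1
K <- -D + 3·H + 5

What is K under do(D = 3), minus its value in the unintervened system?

1

The intervention breaks the incoming arrows to D: D <- M·J no longer applies, and D = 3.
H = 1 if J >= 2 else 6  [with J=-2]  = 6
K = -D + 3·H + 5  [with D=3, H=6]  = 20
Without intervention: H = 1 if J >= 2 else 6  [with J=-2]  = 6; D = M·J  [with M=-2, J=-2]  = 4; K = -D + 3·H + 5  [with D=4, H=6]  = 19.
Change = 20 − 19 = 1.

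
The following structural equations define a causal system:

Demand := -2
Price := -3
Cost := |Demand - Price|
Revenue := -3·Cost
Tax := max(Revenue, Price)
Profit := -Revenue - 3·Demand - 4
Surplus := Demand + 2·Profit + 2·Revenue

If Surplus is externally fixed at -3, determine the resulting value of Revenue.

-3

Under do(Surplus=-3), the mechanism Surplus := Demand + 2·Profit + 2·Revenue is discarded; Surplus is fixed at -3.
Since Revenue is not a descendant of the intervened variable, it is unaffected.
Cost = |Demand - Price|  [with Demand=-2, Price=-3]  = 1
Revenue = -3·Cost  [with Cost=1]  = -3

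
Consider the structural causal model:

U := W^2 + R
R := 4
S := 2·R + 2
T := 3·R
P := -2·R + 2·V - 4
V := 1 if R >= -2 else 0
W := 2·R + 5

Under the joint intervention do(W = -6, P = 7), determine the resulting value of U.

40

The joint intervention fixes W = -6, P = 7, removing each variable's own equation.
U = W^2 + R  [with W=-6, R=4]  = 40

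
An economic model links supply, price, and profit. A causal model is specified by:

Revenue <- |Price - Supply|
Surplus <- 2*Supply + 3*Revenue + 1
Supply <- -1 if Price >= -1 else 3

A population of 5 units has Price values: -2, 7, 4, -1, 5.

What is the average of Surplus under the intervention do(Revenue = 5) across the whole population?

15.6

Under do(Revenue=5), Revenue's equation is replaced by Revenue=5 for every unit. Per-unit Surplus: 22, 14, 14, 14, 14. Mean = 15.6.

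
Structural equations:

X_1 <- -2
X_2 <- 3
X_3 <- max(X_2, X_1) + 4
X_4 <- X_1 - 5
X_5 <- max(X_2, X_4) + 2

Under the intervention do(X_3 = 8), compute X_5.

do(X_3=8) replaces the equation X_3 <- max(X_2, X_1) + 4 with the constant X_3 = 8.
X_5 is not downstream of the intervention, so its value is determined by the original equations.
X_4 = X_1 - 5  [with X_1=-2]  = -7
X_5 = max(X_2, X_4) + 2  [with X_2=3, X_4=-7]  = 5

5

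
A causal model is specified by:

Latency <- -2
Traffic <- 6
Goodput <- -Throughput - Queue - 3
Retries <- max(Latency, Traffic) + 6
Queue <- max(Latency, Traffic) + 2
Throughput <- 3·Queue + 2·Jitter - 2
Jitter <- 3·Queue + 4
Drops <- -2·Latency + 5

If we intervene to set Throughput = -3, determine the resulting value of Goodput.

do(Throughput=-3) replaces the equation Throughput <- 3·Queue + 2·Jitter - 2 with the constant Throughput = -3.
Queue = max(Latency, Traffic) + 2  [with Latency=-2, Traffic=6]  = 8
Goodput = -Throughput - Queue - 3  [with Throughput=-3, Queue=8]  = -8

-8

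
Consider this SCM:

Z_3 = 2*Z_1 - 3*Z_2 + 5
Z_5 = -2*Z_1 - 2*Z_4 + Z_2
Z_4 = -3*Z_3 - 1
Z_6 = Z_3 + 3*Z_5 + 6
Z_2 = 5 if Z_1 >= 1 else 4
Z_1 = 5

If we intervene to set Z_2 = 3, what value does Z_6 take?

105

Under do(Z_2=3), the mechanism Z_2 = 5 if Z_1 >= 1 else 4 is discarded; Z_2 is fixed at 3.
Z_3 = 2*Z_1 - 3*Z_2 + 5  [with Z_1=5, Z_2=3]  = 6
Z_4 = -3*Z_3 - 1  [with Z_3=6]  = -19
Z_5 = -2*Z_1 - 2*Z_4 + Z_2  [with Z_1=5, Z_4=-19, Z_2=3]  = 31
Z_6 = Z_3 + 3*Z_5 + 6  [with Z_3=6, Z_5=31]  = 105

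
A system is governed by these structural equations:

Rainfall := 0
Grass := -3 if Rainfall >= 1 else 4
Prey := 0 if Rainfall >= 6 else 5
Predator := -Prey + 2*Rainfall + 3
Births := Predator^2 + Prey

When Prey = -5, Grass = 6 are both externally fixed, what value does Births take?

59

Setting Prey = -5, Grass = 6 by intervention discards those variables' equations.
Predator = -Prey + 2*Rainfall + 3  [with Prey=-5, Rainfall=0]  = 8
Births = Predator^2 + Prey  [with Predator=8, Prey=-5]  = 59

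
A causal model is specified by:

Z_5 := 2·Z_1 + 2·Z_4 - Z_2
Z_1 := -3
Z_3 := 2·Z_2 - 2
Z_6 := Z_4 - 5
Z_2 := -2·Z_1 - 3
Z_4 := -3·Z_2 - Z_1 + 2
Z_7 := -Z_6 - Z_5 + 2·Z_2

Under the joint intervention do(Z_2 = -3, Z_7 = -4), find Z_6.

9

Under do(Z_2 = -3, Z_7 = -4), each intervened variable's structural equation is replaced by its fixed value.
Z_4 = -3·Z_2 - Z_1 + 2  [with Z_2=-3, Z_1=-3]  = 14
Z_6 = Z_4 - 5  [with Z_4=14]  = 9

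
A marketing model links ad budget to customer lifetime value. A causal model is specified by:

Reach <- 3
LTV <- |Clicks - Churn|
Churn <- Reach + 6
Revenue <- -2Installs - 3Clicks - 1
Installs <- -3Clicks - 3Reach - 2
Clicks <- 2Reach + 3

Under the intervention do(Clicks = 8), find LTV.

Under do(Clicks=8), the mechanism Clicks <- 2Reach + 3 is discarded; Clicks is fixed at 8.
Churn = Reach + 6  [with Reach=3]  = 9
LTV = |Clicks - Churn|  [with Clicks=8, Churn=9]  = 1

1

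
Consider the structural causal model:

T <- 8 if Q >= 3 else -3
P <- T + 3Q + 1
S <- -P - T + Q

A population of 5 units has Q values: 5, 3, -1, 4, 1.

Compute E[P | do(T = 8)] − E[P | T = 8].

-4.8

The intervention sets T=8 in all 5 units regardless of Q. Recomputing P per unit gives 24, 18, 6, 21, 12; average 16.2.
Conditioning on T=8 selects the 3 unit(s) with Q ∈ {5, 3, 4}. Their P values: 24, 18, 21. Mean = 21.
Difference = 16.2 − 21 = -4.8.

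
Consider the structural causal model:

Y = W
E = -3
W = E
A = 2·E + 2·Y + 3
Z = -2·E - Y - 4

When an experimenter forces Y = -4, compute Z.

do(Y=-4) replaces the equation Y = W with the constant Y = -4.
Z = -2·E - Y - 4  [with E=-3, Y=-4]  = 6

6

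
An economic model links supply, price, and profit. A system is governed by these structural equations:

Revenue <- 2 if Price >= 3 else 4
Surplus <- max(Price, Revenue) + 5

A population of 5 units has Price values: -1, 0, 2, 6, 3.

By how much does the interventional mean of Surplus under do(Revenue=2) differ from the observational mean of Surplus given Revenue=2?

-1.5

Every unit gets Revenue=2 under the intervention. Surplus values become 7, 7, 7, 11, 8; E[Surplus|do(Revenue=2)] = 8.
E[Surplus|Revenue=2] averages over only the 2 units with Revenue=2 (Price = 6, 3): Surplus = 11, 8, mean 9.5.
Difference = 8 − 9.5 = -1.5.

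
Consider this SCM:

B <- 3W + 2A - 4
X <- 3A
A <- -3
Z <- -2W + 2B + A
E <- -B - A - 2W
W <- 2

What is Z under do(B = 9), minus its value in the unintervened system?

26

The intervention breaks the incoming arrows to B: B <- 3W + 2A - 4 no longer applies, and B = 9.
Z = -2W + 2B + A  [with W=2, B=9, A=-3]  = 11
Without intervention: B = 3W + 2A - 4  [with W=2, A=-3]  = -4; Z = -2W + 2B + A  [with W=2, B=-4, A=-3]  = -15.
Change = 11 − (-15) = 26.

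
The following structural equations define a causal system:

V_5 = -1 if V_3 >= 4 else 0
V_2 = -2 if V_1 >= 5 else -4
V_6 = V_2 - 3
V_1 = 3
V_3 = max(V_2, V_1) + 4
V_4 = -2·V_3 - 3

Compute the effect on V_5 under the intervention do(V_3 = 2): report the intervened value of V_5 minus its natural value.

1

do(V_3=2) replaces the equation V_3 = max(V_2, V_1) + 4 with the constant V_3 = 2.
V_5 = -1 if V_3 >= 4 else 0  [with V_3=2]  = 0
Without intervention: V_2 = -2 if V_1 >= 5 else -4  [with V_1=3]  = -4; V_3 = max(V_2, V_1) + 4  [with V_2=-4, V_1=3]  = 7; V_5 = -1 if V_3 >= 4 else 0  [with V_3=7]  = -1.
Change = 0 − (-1) = 1.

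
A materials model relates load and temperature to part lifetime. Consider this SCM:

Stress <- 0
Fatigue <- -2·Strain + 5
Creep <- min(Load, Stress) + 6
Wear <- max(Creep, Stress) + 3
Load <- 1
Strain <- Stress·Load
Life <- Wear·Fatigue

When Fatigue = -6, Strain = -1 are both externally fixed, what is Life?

Under do(Fatigue = -6, Strain = -1), each intervened variable's structural equation is replaced by its fixed value.
Creep = min(Load, Stress) + 6  [with Load=1, Stress=0]  = 6
Wear = max(Creep, Stress) + 3  [with Creep=6, Stress=0]  = 9
Life = Wear·Fatigue  [with Wear=9, Fatigue=-6]  = -54

-54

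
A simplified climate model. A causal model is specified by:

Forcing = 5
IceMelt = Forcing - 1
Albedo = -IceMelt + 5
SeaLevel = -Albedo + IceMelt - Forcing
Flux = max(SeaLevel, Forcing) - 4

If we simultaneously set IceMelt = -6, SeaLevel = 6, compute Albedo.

The joint intervention fixes IceMelt = -6, SeaLevel = 6, removing each variable's own equation.
Albedo = -IceMelt + 5  [with IceMelt=-6]  = 11

11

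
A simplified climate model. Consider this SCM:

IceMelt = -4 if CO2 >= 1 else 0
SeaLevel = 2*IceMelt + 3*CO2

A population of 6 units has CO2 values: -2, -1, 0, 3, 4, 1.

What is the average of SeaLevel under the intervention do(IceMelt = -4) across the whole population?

Under do(IceMelt=-4), IceMelt's equation is replaced by IceMelt=-4 for every unit. Per-unit SeaLevel: -14, -11, -8, 1, 4, -5. Mean = -5.5.

-5.5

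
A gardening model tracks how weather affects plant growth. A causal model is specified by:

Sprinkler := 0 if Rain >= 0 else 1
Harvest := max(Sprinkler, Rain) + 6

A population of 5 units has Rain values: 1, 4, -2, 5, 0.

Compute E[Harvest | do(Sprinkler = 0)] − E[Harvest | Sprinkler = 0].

Every unit gets Sprinkler=0 under the intervention. Harvest values become 7, 10, 6, 11, 6; E[Harvest|do(Sprinkler=0)] = 8.
Conditioning on Sprinkler=0 selects the 4 unit(s) with Rain ∈ {1, 4, 5, 0}. Their Harvest values: 7, 10, 11, 6. Mean = 8.5.
Difference = 8 − 8.5 = -0.5.

-0.5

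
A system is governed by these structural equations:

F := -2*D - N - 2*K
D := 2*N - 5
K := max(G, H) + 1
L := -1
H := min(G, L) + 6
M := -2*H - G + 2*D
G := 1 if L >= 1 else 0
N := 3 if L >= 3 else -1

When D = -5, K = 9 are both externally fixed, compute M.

-20

Setting D = -5, K = 9 by intervention discards those variables' equations.
G = 1 if L >= 1 else 0  [with L=-1]  = 0
H = min(G, L) + 6  [with G=0, L=-1]  = 5
M = -2*H - G + 2*D  [with H=5, G=0, D=-5]  = -20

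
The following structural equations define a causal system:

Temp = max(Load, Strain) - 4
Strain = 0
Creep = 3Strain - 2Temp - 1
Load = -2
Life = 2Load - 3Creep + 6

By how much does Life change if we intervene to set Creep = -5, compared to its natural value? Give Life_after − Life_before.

Intervening sets Creep = -5 and removes its equation (Creep = 3Strain - 2Temp - 1).
Life = 2Load - 3Creep + 6  [with Load=-2, Creep=-5]  = 17
Without intervention: Temp = max(Load, Strain) - 4  [with Load=-2, Strain=0]  = -4; Creep = 3Strain - 2Temp - 1  [with Strain=0, Temp=-4]  = 7; Life = 2Load - 3Creep + 6  [with Load=-2, Creep=7]  = -19.
Change = 17 − (-19) = 36.

36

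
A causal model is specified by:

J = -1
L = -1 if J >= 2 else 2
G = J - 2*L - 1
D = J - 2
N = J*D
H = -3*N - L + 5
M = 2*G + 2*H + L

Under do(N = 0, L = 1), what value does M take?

1

Setting N = 0, L = 1 by intervention discards those variables' equations.
G = J - 2*L - 1  [with J=-1, L=1]  = -4
H = -3*N - L + 5  [with N=0, L=1]  = 4
M = 2*G + 2*H + L  [with G=-4, H=4, L=1]  = 1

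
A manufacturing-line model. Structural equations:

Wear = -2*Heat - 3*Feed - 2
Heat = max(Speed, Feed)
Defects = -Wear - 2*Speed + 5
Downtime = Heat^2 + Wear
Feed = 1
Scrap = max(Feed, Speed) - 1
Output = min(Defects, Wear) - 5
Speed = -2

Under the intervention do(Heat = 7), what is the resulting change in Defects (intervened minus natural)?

do(Heat=7) replaces the equation Heat = max(Speed, Feed) with the constant Heat = 7.
Wear = -2*Heat - 3*Feed - 2  [with Heat=7, Feed=1]  = -19
Defects = -Wear - 2*Speed + 5  [with Wear=-19, Speed=-2]  = 28
Without intervention: Heat = max(Speed, Feed)  [with Speed=-2, Feed=1]  = 1; Wear = -2*Heat - 3*Feed - 2  [with Heat=1, Feed=1]  = -7; Defects = -Wear - 2*Speed + 5  [with Wear=-7, Speed=-2]  = 16.
Change = 28 − 16 = 12.

12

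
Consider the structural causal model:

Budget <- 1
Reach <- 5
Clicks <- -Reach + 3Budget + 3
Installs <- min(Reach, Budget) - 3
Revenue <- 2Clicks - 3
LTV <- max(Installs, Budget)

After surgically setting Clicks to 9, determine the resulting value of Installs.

-2

The intervention breaks the incoming arrows to Clicks: Clicks <- -Reach + 3Budget + 3 no longer applies, and Clicks = 9.
Installs is not downstream of the intervention, so its value is determined by the original equations.
Installs = min(Reach, Budget) - 3  [with Reach=5, Budget=1]  = -2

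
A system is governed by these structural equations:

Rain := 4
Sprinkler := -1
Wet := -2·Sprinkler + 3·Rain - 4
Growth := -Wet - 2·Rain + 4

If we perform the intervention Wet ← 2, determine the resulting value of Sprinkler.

-1

Under do(Wet=2), the mechanism Wet := -2·Sprinkler + 3·Rain - 4 is discarded; Wet is fixed at 2.
Since Sprinkler is not a descendant of the intervened variable, it is unaffected.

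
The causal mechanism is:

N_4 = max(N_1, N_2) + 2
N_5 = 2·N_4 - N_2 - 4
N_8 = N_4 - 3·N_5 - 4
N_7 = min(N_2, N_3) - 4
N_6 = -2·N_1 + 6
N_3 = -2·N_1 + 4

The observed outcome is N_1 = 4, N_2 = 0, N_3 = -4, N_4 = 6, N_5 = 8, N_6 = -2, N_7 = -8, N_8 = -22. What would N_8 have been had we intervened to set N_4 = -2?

18

do(N_4=-2) replaces the equation N_4 = max(N_1, N_2) + 2 with the constant N_4 = -2.
N_5 = 2·N_4 - N_2 - 4  [with N_4=-2, N_2=0]  = -8
N_8 = N_4 - 3·N_5 - 4  [with N_4=-2, N_5=-8]  = 18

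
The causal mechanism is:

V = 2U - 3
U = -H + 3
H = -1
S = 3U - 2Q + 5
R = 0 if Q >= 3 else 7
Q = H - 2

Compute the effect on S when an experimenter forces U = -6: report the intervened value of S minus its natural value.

-30

The intervention breaks the incoming arrows to U: U = -H + 3 no longer applies, and U = -6.
Q = H - 2  [with H=-1]  = -3
S = 3U - 2Q + 5  [with U=-6, Q=-3]  = -7
Without intervention: Q = H - 2  [with H=-1]  = -3; U = -H + 3  [with H=-1]  = 4; S = 3U - 2Q + 5  [with U=4, Q=-3]  = 23.
Change = -7 − 23 = -30.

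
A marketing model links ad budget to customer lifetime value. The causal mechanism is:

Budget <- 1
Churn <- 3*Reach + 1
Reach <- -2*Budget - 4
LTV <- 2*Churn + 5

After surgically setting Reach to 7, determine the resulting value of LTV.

49

Under do(Reach=7), the mechanism Reach <- -2*Budget - 4 is discarded; Reach is fixed at 7.
Churn = 3*Reach + 1  [with Reach=7]  = 22
LTV = 2*Churn + 5  [with Churn=22]  = 49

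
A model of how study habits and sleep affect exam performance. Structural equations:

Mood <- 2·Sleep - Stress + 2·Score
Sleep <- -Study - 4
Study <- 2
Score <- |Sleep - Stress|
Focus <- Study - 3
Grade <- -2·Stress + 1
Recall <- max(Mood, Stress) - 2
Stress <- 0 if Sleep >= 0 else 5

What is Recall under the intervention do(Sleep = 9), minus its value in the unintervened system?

Under do(Sleep=9), the mechanism Sleep <- -Study - 4 is discarded; Sleep is fixed at 9.
Stress = 0 if Sleep >= 0 else 5  [with Sleep=9]  = 0
Score = |Sleep - Stress|  [with Sleep=9, Stress=0]  = 9
Mood = 2·Sleep - Stress + 2·Score  [with Sleep=9, Stress=0, Score=9]  = 36
Recall = max(Mood, Stress) - 2  [with Mood=36, Stress=0]  = 34
Without intervention: Sleep = -Study - 4  [with Study=2]  = -6; Stress = 0 if Sleep >= 0 else 5  [with Sleep=-6]  = 5; Score = |Sleep - Stress|  [with Sleep=-6, Stress=5]  = 11; Mood = 2·Sleep - Stress + 2·Score  [with Sleep=-6, Stress=5, Score=11]  = 5; Recall = max(Mood, Stress) - 2  [with Mood=5, Stress=5]  = 3.
Change = 34 − 3 = 31.

31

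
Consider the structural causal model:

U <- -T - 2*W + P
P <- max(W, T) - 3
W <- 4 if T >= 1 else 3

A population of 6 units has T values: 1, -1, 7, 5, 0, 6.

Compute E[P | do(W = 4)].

2

Under do(W=4), W's equation is replaced by W=4 for every unit. Per-unit P: 1, 1, 4, 2, 1, 3. Mean = 2.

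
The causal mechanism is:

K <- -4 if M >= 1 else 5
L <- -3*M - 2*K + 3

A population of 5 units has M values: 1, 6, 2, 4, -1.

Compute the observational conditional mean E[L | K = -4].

Observing K=-4 restricts to units where K's equation naturally yields -4: M ∈ {1, 6, 2, 4}. In that subpopulation L = 8, -7, 5, -1, mean 1.25.

1.25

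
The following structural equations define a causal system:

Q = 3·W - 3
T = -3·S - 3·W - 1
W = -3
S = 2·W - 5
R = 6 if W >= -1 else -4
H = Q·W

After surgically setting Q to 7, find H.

The intervention breaks the incoming arrows to Q: Q = 3·W - 3 no longer applies, and Q = 7.
H = Q·W  [with Q=7, W=-3]  = -21

-21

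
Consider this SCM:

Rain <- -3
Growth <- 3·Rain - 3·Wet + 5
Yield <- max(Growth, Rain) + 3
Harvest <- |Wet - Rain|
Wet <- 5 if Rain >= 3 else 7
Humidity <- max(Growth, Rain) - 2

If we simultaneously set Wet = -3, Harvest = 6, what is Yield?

8

Setting Wet = -3, Harvest = 6 by intervention discards those variables' equations.
Growth = 3·Rain - 3·Wet + 5  [with Rain=-3, Wet=-3]  = 5
Yield = max(Growth, Rain) + 3  [with Growth=5, Rain=-3]  = 8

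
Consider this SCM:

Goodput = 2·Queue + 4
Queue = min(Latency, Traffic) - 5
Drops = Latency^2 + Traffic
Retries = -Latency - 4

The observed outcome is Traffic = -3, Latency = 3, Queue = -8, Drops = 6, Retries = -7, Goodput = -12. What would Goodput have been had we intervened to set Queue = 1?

The intervention breaks the incoming arrows to Queue: Queue = min(Latency, Traffic) - 5 no longer applies, and Queue = 1.
Goodput = 2·Queue + 4  [with Queue=1]  = 6

6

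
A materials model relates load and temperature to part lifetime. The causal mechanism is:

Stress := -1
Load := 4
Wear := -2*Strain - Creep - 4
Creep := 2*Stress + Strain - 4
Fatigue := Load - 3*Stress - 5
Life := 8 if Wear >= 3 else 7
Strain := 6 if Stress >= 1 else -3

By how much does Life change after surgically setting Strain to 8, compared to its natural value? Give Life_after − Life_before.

-1

The intervention breaks the incoming arrows to Strain: Strain := 6 if Stress >= 1 else -3 no longer applies, and Strain = 8.
Creep = 2*Stress + Strain - 4  [with Stress=-1, Strain=8]  = 2
Wear = -2*Strain - Creep - 4  [with Strain=8, Creep=2]  = -22
Life = 8 if Wear >= 3 else 7  [with Wear=-22]  = 7
Without intervention: Strain = 6 if Stress >= 1 else -3  [with Stress=-1]  = -3; Creep = 2*Stress + Strain - 4  [with Stress=-1, Strain=-3]  = -9; Wear = -2*Strain - Creep - 4  [with Strain=-3, Creep=-9]  = 11; Life = 8 if Wear >= 3 else 7  [with Wear=11]  = 8.
Change = 7 − 8 = -1.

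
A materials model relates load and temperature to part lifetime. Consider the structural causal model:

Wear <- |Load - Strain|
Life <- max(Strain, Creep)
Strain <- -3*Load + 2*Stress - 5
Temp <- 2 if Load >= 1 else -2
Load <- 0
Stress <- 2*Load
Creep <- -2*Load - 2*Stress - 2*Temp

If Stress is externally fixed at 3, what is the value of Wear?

1

Under do(Stress=3), the mechanism Stress <- 2*Load is discarded; Stress is fixed at 3.
Strain = -3*Load + 2*Stress - 5  [with Load=0, Stress=3]  = 1
Wear = |Load - Strain|  [with Load=0, Strain=1]  = 1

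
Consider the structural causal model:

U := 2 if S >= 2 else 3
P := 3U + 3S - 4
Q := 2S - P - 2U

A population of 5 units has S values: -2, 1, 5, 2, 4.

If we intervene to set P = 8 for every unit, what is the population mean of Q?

do(P=8) breaks P's dependence on S. With P=8 fixed, Q across the units is -18, -12, -2, -8, -4, mean -8.8.

-8.8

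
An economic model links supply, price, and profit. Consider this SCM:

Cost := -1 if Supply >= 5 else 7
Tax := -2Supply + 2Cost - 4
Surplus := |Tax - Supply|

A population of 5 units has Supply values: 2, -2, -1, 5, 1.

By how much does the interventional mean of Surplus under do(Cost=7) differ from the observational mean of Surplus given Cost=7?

Under do(Cost=7), Cost's equation is replaced by Cost=7 for every unit. Per-unit Surplus: 4, 16, 13, 5, 7. Mean = 9.
Conditioning on Cost=7 selects the 4 unit(s) with Supply ∈ {2, -2, -1, 1}. Their Surplus values: 4, 16, 13, 7. Mean = 10.
Difference = 9 − 10 = -1.

-1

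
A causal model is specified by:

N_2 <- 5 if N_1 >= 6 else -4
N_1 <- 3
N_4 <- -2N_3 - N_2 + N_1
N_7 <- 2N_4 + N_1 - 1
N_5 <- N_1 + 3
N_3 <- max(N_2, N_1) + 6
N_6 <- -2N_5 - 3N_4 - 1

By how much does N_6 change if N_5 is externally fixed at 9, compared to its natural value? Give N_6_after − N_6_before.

The intervention breaks the incoming arrows to N_5: N_5 <- N_1 + 3 no longer applies, and N_5 = 9.
N_2 = 5 if N_1 >= 6 else -4  [with N_1=3]  = -4
N_3 = max(N_2, N_1) + 6  [with N_2=-4, N_1=3]  = 9
N_4 = -2N_3 - N_2 + N_1  [with N_3=9, N_2=-4, N_1=3]  = -11
N_6 = -2N_5 - 3N_4 - 1  [with N_5=9, N_4=-11]  = 14
Without intervention: N_2 = 5 if N_1 >= 6 else -4  [with N_1=3]  = -4; N_3 = max(N_2, N_1) + 6  [with N_2=-4, N_1=3]  = 9; N_4 = -2N_3 - N_2 + N_1  [with N_3=9, N_2=-4, N_1=3]  = -11; N_5 = N_1 + 3  [with N_1=3]  = 6; N_6 = -2N_5 - 3N_4 - 1  [with N_5=6, N_4=-11]  = 20.
Change = 14 − 20 = -6.

-6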